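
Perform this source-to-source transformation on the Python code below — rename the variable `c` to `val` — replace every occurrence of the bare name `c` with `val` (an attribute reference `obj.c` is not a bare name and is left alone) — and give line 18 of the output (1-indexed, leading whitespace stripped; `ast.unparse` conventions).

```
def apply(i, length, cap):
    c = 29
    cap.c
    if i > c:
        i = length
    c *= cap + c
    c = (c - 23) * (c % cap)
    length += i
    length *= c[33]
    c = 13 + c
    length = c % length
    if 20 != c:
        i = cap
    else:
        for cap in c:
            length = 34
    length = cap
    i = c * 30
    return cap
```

Transformed code:
def apply(i, length, cap):
    val = 29
    cap.c
    if i > val:
        i = length
    val *= cap + val
    val = (val - 23) * (val % cap)
    length += i
    length *= val[33]
    val = 13 + val
    length = val % length
    if 20 != val:
        i = cap
    else:
        for cap in val:
            length = 34
    length = cap
    i = val * 30
    return cap

i = val * 30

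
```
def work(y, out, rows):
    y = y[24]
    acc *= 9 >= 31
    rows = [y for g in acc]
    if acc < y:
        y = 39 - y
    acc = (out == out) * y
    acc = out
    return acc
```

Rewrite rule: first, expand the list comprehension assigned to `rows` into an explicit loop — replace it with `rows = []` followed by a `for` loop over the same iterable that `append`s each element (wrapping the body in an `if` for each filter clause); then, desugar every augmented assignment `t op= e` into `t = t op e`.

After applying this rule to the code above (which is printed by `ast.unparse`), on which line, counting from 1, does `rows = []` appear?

4

Transformed code:
def work(y, out, rows):
    y = y[24]
    acc = acc * (9 >= 31)
    rows = []
    for g in acc:
        rows.append(y)
    if acc < y:
        y = 39 - y
    acc = (out == out) * y
    acc = out
    return acc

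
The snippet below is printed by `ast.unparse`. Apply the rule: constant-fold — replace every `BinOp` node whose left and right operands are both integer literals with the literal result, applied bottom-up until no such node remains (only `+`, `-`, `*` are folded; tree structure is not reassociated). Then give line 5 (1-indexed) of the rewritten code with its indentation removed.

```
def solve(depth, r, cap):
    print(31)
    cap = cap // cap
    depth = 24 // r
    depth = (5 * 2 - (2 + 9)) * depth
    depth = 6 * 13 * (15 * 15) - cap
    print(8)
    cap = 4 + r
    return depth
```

Transformed code:
def solve(depth, r, cap):
    print(31)
    cap = cap // cap
    depth = 24 // r
    depth = -1 * depth
    depth = 17550 - cap
    print(8)
    cap = 4 + r
    return depth

depth = -1 * depth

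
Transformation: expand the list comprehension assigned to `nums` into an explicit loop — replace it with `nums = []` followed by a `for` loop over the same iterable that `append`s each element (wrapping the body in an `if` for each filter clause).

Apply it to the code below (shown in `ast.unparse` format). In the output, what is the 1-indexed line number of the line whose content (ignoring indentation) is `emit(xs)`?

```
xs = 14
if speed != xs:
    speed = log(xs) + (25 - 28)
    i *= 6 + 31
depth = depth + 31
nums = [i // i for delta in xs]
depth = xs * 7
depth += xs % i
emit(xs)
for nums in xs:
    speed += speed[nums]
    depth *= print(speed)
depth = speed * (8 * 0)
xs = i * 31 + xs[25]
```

Transformed code:
xs = 14
if speed != xs:
    speed = log(xs) + (25 - 28)
    i *= 6 + 31
depth = depth + 31
nums = []
for delta in xs:
    nums.append(i // i)
depth = xs * 7
depth += xs % i
emit(xs)
for nums in xs:
    speed += speed[nums]
    depth *= print(speed)
depth = speed * (8 * 0)
xs = i * 31 + xs[25]

11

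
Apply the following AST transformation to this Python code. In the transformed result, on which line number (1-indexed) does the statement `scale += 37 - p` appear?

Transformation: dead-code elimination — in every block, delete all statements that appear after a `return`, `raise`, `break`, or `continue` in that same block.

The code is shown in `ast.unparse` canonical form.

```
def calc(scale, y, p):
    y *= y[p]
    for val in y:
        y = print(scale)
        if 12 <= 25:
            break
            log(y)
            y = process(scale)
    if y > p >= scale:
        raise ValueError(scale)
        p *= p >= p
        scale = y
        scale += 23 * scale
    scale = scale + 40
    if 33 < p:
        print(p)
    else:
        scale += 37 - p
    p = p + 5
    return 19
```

13

Transformed code:
def calc(scale, y, p):
    y *= y[p]
    for val in y:
        y = print(scale)
        if 12 <= 25:
            break
    if y > p >= scale:
        raise ValueError(scale)
    scale = scale + 40
    if 33 < p:
        print(p)
    else:
        scale += 37 - p
    p = p + 5
    return 19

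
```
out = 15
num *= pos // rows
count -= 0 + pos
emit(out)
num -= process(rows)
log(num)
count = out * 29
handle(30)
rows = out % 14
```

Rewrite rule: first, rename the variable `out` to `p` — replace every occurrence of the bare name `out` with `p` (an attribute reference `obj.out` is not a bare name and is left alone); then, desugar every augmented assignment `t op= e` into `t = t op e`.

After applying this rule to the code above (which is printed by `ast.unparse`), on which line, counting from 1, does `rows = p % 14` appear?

Transformed code:
p = 15
num = num * (pos // rows)
count = count - (0 + pos)
emit(p)
num = num - process(rows)
log(num)
count = p * 29
handle(30)
rows = p % 14

9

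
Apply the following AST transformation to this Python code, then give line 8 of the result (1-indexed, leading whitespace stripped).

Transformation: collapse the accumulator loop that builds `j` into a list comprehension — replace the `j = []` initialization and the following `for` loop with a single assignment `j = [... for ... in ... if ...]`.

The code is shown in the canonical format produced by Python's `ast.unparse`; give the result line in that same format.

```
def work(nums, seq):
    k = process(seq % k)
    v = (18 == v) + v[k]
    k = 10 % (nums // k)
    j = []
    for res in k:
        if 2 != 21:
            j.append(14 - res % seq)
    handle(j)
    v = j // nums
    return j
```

return j

Transformed code:
def work(nums, seq):
    k = process(seq % k)
    v = (18 == v) + v[k]
    k = 10 % (nums // k)
    j = [14 - res % seq for res in k if 2 != 21]
    handle(j)
    v = j // nums
    return j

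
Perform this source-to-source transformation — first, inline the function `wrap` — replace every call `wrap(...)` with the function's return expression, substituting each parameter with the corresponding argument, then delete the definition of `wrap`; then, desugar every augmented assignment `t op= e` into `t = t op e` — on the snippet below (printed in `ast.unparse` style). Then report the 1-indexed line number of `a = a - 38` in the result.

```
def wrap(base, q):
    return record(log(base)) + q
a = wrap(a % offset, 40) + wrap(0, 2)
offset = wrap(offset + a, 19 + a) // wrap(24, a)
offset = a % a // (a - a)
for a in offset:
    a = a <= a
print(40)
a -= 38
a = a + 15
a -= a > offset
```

7

Transformed code:
a = record(log(a % offset)) + 40 + (record(log(0)) + 2)
offset = (record(log(offset + a)) + (19 + a)) // (record(log(24)) + a)
offset = a % a // (a - a)
for a in offset:
    a = a <= a
print(40)
a = a - 38
a = a + 15
a = a - (a > offset)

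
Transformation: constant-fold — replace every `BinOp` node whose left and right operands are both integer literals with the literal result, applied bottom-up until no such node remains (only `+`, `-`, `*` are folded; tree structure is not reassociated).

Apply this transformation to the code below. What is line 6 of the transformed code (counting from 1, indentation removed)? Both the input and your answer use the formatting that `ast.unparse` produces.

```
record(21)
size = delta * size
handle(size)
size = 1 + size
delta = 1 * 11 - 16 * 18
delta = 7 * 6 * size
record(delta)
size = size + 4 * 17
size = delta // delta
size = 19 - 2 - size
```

delta = 42 * size

Transformed code:
record(21)
size = delta * size
handle(size)
size = 1 + size
delta = -277
delta = 42 * size
record(delta)
size = size + 68
size = delta // delta
size = 17 - size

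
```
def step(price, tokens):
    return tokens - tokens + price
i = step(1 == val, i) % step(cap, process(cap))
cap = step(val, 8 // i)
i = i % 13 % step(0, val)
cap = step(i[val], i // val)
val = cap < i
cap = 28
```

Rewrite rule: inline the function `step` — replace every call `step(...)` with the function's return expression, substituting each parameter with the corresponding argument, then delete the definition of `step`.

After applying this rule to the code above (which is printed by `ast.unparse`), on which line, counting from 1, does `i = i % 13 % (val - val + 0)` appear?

3

Transformed code:
i = (i - i + (1 == val)) % (process(cap) - process(cap) + cap)
cap = 8 // i - 8 // i + val
i = i % 13 % (val - val + 0)
cap = i // val - i // val + i[val]
val = cap < i
cap = 28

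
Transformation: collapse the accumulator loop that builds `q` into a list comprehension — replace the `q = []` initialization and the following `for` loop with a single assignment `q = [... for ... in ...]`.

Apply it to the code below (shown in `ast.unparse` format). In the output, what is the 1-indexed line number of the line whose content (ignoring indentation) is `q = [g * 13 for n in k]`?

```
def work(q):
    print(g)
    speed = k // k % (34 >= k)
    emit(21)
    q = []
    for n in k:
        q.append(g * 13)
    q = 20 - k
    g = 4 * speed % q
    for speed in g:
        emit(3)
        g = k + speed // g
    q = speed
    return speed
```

5

Transformed code:
def work(q):
    print(g)
    speed = k // k % (34 >= k)
    emit(21)
    q = [g * 13 for n in k]
    q = 20 - k
    g = 4 * speed % q
    for speed in g:
        emit(3)
        g = k + speed // g
    q = speed
    return speed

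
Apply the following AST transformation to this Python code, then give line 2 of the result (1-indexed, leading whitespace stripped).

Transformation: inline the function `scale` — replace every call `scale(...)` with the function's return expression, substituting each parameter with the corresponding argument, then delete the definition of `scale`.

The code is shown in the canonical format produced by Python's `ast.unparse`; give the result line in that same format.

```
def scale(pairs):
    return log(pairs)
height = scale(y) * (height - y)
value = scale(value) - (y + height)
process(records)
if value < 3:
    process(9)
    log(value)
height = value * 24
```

Transformed code:
height = log(y) * (height - y)
value = log(value) - (y + height)
process(records)
if value < 3:
    process(9)
    log(value)
height = value * 24

value = log(value) - (y + height)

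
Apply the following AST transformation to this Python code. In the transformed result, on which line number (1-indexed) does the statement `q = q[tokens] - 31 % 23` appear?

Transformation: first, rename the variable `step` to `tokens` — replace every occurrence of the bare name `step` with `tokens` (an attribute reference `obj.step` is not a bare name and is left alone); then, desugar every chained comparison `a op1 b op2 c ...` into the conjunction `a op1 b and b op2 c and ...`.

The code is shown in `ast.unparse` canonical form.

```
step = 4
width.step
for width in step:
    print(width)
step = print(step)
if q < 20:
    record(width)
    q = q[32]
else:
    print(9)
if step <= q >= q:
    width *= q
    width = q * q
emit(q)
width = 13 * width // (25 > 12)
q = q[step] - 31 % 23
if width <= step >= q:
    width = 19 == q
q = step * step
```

Transformed code:
tokens = 4
width.step
for width in tokens:
    print(width)
tokens = print(tokens)
if q < 20:
    record(width)
    q = q[32]
else:
    print(9)
if tokens <= q and q >= q:
    width *= q
    width = q * q
emit(q)
width = 13 * width // (25 > 12)
q = q[tokens] - 31 % 23
if width <= tokens and tokens >= q:
    width = 19 == q
q = tokens * tokens

16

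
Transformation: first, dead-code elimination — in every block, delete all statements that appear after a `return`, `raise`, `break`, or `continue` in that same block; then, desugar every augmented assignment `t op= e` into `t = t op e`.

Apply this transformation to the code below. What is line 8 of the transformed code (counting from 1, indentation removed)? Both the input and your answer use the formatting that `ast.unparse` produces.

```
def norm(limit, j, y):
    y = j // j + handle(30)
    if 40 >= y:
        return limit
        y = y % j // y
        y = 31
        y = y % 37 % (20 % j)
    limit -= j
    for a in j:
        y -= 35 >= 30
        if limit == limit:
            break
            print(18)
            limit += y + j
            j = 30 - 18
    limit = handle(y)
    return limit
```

if limit == limit:

Transformed code:
def norm(limit, j, y):
    y = j // j + handle(30)
    if 40 >= y:
        return limit
    limit = limit - j
    for a in j:
        y = y - (35 >= 30)
        if limit == limit:
            break
    limit = handle(y)
    return limit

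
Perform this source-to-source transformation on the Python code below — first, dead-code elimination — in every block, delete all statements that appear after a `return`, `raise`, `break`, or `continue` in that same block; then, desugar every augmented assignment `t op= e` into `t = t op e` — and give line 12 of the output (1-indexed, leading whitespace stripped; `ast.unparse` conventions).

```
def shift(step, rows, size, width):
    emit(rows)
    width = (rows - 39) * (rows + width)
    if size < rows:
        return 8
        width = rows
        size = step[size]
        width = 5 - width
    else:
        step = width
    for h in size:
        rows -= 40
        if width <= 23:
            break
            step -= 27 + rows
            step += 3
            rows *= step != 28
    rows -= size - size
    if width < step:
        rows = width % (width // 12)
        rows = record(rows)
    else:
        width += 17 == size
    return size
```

rows = rows - (size - size)

Transformed code:
def shift(step, rows, size, width):
    emit(rows)
    width = (rows - 39) * (rows + width)
    if size < rows:
        return 8
    else:
        step = width
    for h in size:
        rows = rows - 40
        if width <= 23:
            break
    rows = rows - (size - size)
    if width < step:
        rows = width % (width // 12)
        rows = record(rows)
    else:
        width = width + (17 == size)
    return size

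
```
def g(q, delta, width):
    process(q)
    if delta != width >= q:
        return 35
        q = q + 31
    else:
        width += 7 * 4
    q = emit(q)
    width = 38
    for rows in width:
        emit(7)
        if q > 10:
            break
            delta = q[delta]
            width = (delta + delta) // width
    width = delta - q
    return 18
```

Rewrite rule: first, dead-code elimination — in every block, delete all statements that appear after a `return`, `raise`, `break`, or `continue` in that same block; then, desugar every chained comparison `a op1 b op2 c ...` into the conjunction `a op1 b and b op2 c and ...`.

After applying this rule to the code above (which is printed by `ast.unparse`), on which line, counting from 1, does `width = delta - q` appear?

Transformed code:
def g(q, delta, width):
    process(q)
    if delta != width and width >= q:
        return 35
    else:
        width += 7 * 4
    q = emit(q)
    width = 38
    for rows in width:
        emit(7)
        if q > 10:
            break
    width = delta - q
    return 18

13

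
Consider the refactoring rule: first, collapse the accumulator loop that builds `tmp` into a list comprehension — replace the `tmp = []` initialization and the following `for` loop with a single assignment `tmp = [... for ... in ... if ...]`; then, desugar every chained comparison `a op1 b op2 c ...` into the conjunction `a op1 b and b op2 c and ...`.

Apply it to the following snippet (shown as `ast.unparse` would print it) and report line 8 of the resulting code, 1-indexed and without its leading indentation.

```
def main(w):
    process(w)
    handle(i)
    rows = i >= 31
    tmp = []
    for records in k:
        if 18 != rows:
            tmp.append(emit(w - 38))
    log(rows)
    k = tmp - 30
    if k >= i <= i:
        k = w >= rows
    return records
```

Transformed code:
def main(w):
    process(w)
    handle(i)
    rows = i >= 31
    tmp = [emit(w - 38) for records in k if 18 != rows]
    log(rows)
    k = tmp - 30
    if k >= i and i <= i:
        k = w >= rows
    return records

if k >= i and i <= i:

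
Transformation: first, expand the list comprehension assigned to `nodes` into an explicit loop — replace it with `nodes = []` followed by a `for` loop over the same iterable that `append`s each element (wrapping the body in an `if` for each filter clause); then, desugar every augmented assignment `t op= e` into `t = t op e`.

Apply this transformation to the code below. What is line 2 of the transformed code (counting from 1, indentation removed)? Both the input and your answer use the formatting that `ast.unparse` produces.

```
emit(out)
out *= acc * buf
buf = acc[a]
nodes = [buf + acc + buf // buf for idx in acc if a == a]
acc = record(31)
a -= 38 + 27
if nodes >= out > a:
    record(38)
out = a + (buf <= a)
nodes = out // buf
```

out = out * (acc * buf)

Transformed code:
emit(out)
out = out * (acc * buf)
buf = acc[a]
nodes = []
for idx in acc:
    if a == a:
        nodes.append(buf + acc + buf // buf)
acc = record(31)
a = a - (38 + 27)
if nodes >= out > a:
    record(38)
out = a + (buf <= a)
nodes = out // buf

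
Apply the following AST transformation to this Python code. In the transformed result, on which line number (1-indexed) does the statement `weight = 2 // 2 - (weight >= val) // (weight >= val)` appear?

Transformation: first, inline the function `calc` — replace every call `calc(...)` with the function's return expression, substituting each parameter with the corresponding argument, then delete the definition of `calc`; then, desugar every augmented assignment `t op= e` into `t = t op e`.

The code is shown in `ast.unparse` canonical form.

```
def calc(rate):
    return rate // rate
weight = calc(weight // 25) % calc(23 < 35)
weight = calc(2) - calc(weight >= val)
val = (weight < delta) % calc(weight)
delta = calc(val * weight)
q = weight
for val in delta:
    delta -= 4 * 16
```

Transformed code:
weight = weight // 25 // (weight // 25) % ((23 < 35) // (23 < 35))
weight = 2 // 2 - (weight >= val) // (weight >= val)
val = (weight < delta) % (weight // weight)
delta = val * weight // (val * weight)
q = weight
for val in delta:
    delta = delta - 4 * 16

2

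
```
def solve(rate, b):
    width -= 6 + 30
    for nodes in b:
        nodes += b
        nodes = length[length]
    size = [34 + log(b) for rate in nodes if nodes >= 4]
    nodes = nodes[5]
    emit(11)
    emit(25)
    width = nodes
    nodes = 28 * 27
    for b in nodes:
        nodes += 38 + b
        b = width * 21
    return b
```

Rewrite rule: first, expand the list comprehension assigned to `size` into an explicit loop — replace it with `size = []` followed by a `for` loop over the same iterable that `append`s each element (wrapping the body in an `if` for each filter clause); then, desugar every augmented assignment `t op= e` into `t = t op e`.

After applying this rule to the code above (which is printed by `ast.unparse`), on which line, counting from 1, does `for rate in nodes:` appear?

Transformed code:
def solve(rate, b):
    width = width - (6 + 30)
    for nodes in b:
        nodes = nodes + b
        nodes = length[length]
    size = []
    for rate in nodes:
        if nodes >= 4:
            size.append(34 + log(b))
    nodes = nodes[5]
    emit(11)
    emit(25)
    width = nodes
    nodes = 28 * 27
    for b in nodes:
        nodes = nodes + (38 + b)
        b = width * 21
    return b

7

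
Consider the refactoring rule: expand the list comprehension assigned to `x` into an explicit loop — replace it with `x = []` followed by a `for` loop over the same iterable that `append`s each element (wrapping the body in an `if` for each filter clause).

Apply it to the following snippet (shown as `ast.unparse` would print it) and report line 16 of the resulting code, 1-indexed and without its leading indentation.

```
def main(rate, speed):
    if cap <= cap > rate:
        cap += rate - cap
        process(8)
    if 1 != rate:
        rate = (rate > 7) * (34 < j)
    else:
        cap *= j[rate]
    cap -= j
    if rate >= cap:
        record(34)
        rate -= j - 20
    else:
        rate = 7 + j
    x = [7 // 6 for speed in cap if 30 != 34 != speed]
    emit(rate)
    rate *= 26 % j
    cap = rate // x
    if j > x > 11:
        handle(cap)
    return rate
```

for speed in cap:

Transformed code:
def main(rate, speed):
    if cap <= cap > rate:
        cap += rate - cap
        process(8)
    if 1 != rate:
        rate = (rate > 7) * (34 < j)
    else:
        cap *= j[rate]
    cap -= j
    if rate >= cap:
        record(34)
        rate -= j - 20
    else:
        rate = 7 + j
    x = []
    for speed in cap:
        if 30 != 34 != speed:
            x.append(7 // 6)
    emit(rate)
    rate *= 26 % j
    cap = rate // x
    if j > x > 11:
        handle(cap)
    return rate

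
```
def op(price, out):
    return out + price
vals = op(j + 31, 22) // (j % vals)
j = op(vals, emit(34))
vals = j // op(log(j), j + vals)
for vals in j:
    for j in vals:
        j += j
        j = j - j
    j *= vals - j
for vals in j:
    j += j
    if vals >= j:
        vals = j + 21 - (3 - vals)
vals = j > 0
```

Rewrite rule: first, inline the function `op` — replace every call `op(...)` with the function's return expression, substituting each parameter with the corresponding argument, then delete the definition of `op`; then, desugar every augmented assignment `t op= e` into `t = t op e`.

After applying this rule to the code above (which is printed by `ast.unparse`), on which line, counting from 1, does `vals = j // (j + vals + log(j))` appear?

Transformed code:
vals = (22 + (j + 31)) // (j % vals)
j = emit(34) + vals
vals = j // (j + vals + log(j))
for vals in j:
    for j in vals:
        j = j + j
        j = j - j
    j = j * (vals - j)
for vals in j:
    j = j + j
    if vals >= j:
        vals = j + 21 - (3 - vals)
vals = j > 0

3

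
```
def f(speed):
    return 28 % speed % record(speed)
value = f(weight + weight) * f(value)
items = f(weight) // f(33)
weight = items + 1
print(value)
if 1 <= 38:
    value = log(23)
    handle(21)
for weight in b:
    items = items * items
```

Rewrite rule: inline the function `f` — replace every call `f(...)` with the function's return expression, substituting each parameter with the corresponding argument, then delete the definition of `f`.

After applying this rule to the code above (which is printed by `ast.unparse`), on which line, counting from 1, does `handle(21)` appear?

Transformed code:
value = 28 % (weight + weight) % record(weight + weight) * (28 % value % record(value))
items = 28 % weight % record(weight) // (28 % 33 % record(33))
weight = items + 1
print(value)
if 1 <= 38:
    value = log(23)
    handle(21)
for weight in b:
    items = items * items

7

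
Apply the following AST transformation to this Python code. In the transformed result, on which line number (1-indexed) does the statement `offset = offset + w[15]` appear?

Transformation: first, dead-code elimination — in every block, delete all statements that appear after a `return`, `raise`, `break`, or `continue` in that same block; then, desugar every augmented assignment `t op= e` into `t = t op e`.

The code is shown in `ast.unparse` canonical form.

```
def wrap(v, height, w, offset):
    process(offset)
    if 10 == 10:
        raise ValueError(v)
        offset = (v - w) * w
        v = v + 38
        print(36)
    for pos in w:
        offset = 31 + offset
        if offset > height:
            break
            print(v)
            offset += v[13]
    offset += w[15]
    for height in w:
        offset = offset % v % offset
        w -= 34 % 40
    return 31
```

9

Transformed code:
def wrap(v, height, w, offset):
    process(offset)
    if 10 == 10:
        raise ValueError(v)
    for pos in w:
        offset = 31 + offset
        if offset > height:
            break
    offset = offset + w[15]
    for height in w:
        offset = offset % v % offset
        w = w - 34 % 40
    return 31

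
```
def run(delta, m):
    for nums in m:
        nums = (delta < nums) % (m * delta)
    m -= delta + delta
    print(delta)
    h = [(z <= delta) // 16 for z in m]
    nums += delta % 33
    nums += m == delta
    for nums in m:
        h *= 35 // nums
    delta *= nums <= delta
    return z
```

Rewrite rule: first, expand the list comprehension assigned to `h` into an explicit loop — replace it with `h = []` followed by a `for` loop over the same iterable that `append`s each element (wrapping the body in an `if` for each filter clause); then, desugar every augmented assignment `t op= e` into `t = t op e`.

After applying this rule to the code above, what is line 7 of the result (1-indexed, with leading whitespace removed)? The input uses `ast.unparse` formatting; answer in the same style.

for z in m:

Transformed code:
def run(delta, m):
    for nums in m:
        nums = (delta < nums) % (m * delta)
    m = m - (delta + delta)
    print(delta)
    h = []
    for z in m:
        h.append((z <= delta) // 16)
    nums = nums + delta % 33
    nums = nums + (m == delta)
    for nums in m:
        h = h * (35 // nums)
    delta = delta * (nums <= delta)
    return z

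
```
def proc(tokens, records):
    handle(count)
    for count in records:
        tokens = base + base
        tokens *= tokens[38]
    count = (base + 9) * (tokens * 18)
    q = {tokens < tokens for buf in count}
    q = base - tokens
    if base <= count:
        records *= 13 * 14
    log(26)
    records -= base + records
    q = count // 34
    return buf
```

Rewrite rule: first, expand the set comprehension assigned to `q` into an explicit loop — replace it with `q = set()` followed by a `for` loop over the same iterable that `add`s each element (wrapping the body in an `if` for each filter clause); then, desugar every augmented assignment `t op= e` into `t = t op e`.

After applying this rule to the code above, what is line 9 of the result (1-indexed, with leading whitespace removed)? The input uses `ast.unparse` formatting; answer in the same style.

Transformed code:
def proc(tokens, records):
    handle(count)
    for count in records:
        tokens = base + base
        tokens = tokens * tokens[38]
    count = (base + 9) * (tokens * 18)
    q = set()
    for buf in count:
        q.add(tokens < tokens)
    q = base - tokens
    if base <= count:
        records = records * (13 * 14)
    log(26)
    records = records - (base + records)
    q = count // 34
    return buf

q.add(tokens < tokens)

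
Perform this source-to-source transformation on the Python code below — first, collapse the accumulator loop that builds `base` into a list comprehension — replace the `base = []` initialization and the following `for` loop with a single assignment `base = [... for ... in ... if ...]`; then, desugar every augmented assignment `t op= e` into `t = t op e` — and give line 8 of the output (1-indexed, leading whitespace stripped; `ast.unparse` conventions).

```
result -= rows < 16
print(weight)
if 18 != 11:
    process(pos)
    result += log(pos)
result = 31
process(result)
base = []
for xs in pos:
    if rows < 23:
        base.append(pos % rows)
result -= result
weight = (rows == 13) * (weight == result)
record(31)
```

base = [pos % rows for xs in pos if rows < 23]

Transformed code:
result = result - (rows < 16)
print(weight)
if 18 != 11:
    process(pos)
    result = result + log(pos)
result = 31
process(result)
base = [pos % rows for xs in pos if rows < 23]
result = result - result
weight = (rows == 13) * (weight == result)
record(31)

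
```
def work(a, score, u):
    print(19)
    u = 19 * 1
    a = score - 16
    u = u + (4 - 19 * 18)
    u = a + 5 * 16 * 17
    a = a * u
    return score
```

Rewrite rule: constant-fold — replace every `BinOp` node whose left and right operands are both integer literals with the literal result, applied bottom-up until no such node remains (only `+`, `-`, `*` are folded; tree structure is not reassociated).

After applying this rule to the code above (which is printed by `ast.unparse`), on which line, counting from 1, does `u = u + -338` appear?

5

Transformed code:
def work(a, score, u):
    print(19)
    u = 19
    a = score - 16
    u = u + -338
    u = a + 1360
    a = a * u
    return score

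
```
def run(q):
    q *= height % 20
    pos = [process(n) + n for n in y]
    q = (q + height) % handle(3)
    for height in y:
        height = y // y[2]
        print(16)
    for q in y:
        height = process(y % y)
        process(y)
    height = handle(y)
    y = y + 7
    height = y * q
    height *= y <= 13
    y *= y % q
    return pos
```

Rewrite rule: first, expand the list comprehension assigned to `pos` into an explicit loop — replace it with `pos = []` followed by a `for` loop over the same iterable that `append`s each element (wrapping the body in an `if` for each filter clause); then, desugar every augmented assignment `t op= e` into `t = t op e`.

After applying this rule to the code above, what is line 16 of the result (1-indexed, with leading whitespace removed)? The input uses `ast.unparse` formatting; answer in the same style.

Transformed code:
def run(q):
    q = q * (height % 20)
    pos = []
    for n in y:
        pos.append(process(n) + n)
    q = (q + height) % handle(3)
    for height in y:
        height = y // y[2]
        print(16)
    for q in y:
        height = process(y % y)
        process(y)
    height = handle(y)
    y = y + 7
    height = y * q
    height = height * (y <= 13)
    y = y * (y % q)
    return pos

height = height * (y <= 13)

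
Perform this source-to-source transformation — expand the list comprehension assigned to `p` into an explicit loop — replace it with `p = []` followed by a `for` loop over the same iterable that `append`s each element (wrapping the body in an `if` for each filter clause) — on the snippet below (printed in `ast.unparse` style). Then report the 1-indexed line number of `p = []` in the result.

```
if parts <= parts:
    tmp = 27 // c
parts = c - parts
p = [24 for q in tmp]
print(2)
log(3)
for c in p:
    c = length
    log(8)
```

4

Transformed code:
if parts <= parts:
    tmp = 27 // c
parts = c - parts
p = []
for q in tmp:
    p.append(24)
print(2)
log(3)
for c in p:
    c = length
    log(8)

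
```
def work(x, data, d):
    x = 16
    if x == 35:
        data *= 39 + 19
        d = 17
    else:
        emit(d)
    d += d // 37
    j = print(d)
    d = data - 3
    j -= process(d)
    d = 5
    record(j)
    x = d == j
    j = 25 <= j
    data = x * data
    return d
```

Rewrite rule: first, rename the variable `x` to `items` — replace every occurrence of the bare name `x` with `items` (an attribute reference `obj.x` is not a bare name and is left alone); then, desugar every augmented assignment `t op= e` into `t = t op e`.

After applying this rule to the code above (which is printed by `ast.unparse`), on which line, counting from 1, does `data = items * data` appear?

Transformed code:
def work(items, data, d):
    items = 16
    if items == 35:
        data = data * (39 + 19)
        d = 17
    else:
        emit(d)
    d = d + d // 37
    j = print(d)
    d = data - 3
    j = j - process(d)
    d = 5
    record(j)
    items = d == j
    j = 25 <= j
    data = items * data
    return d

16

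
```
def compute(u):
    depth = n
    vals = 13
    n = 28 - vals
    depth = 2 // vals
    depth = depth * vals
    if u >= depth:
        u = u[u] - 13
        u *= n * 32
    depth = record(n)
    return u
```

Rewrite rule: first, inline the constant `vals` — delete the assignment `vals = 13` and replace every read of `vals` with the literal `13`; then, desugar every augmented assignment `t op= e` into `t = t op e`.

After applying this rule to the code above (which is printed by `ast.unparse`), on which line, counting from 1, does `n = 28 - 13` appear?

Transformed code:
def compute(u):
    depth = n
    n = 28 - 13
    depth = 2 // 13
    depth = depth * 13
    if u >= depth:
        u = u[u] - 13
        u = u * (n * 32)
    depth = record(n)
    return u

3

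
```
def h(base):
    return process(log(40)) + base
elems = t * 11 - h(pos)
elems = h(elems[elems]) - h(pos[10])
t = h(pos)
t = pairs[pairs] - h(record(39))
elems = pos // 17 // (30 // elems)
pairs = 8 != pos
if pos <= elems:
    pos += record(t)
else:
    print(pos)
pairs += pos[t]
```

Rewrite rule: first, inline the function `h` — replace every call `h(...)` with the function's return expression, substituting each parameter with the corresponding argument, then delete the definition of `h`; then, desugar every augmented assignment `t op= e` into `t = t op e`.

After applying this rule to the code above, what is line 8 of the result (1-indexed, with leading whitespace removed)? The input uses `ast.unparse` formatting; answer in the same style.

Transformed code:
elems = t * 11 - (process(log(40)) + pos)
elems = process(log(40)) + elems[elems] - (process(log(40)) + pos[10])
t = process(log(40)) + pos
t = pairs[pairs] - (process(log(40)) + record(39))
elems = pos // 17 // (30 // elems)
pairs = 8 != pos
if pos <= elems:
    pos = pos + record(t)
else:
    print(pos)
pairs = pairs + pos[t]

pos = pos + record(t)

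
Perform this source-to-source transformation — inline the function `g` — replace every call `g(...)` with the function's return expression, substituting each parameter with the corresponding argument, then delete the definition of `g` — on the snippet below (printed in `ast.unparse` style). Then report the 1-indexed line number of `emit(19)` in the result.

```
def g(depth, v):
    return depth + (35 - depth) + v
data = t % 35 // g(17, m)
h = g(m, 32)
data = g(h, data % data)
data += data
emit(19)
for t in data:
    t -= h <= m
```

Transformed code:
data = t % 35 // (17 + (35 - 17) + m)
h = m + (35 - m) + 32
data = h + (35 - h) + data % data
data += data
emit(19)
for t in data:
    t -= h <= m

5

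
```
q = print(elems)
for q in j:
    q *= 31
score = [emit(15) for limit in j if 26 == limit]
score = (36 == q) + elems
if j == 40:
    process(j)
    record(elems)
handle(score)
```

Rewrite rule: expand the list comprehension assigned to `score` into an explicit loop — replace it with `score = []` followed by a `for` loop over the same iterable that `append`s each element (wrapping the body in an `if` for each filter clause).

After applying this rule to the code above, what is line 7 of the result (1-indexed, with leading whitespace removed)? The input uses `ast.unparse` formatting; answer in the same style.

Transformed code:
q = print(elems)
for q in j:
    q *= 31
score = []
for limit in j:
    if 26 == limit:
        score.append(emit(15))
score = (36 == q) + elems
if j == 40:
    process(j)
    record(elems)
handle(score)

score.append(emit(15))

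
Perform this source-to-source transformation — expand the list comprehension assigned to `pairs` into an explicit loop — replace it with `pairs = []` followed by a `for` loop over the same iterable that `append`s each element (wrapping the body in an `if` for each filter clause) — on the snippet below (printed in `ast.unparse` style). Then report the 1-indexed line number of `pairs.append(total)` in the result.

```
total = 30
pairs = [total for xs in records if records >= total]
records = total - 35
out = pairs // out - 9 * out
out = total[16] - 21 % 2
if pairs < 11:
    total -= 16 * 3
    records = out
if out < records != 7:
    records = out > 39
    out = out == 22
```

Transformed code:
total = 30
pairs = []
for xs in records:
    if records >= total:
        pairs.append(total)
records = total - 35
out = pairs // out - 9 * out
out = total[16] - 21 % 2
if pairs < 11:
    total -= 16 * 3
    records = out
if out < records != 7:
    records = out > 39
    out = out == 22

5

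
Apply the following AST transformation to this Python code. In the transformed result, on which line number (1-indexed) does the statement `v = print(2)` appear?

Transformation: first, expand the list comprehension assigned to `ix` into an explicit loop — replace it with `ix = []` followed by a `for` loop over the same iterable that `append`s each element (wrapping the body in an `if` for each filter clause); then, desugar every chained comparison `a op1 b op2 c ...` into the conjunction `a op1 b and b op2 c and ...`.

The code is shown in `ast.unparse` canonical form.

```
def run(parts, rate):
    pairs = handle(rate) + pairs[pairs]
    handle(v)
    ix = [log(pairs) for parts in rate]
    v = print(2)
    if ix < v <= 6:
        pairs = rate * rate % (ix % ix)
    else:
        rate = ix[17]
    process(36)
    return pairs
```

Transformed code:
def run(parts, rate):
    pairs = handle(rate) + pairs[pairs]
    handle(v)
    ix = []
    for parts in rate:
        ix.append(log(pairs))
    v = print(2)
    if ix < v and v <= 6:
        pairs = rate * rate % (ix % ix)
    else:
        rate = ix[17]
    process(36)
    return pairs

7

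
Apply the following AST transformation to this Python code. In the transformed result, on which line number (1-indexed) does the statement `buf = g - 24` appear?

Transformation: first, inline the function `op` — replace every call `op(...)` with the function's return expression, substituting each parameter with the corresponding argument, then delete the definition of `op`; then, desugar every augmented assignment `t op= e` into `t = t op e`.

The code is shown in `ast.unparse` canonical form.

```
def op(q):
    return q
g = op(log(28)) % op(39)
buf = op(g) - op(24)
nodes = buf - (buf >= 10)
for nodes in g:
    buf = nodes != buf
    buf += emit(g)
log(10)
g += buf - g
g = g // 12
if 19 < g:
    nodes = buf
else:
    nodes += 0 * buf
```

2

Transformed code:
g = log(28) % 39
buf = g - 24
nodes = buf - (buf >= 10)
for nodes in g:
    buf = nodes != buf
    buf = buf + emit(g)
log(10)
g = g + (buf - g)
g = g // 12
if 19 < g:
    nodes = buf
else:
    nodes = nodes + 0 * buf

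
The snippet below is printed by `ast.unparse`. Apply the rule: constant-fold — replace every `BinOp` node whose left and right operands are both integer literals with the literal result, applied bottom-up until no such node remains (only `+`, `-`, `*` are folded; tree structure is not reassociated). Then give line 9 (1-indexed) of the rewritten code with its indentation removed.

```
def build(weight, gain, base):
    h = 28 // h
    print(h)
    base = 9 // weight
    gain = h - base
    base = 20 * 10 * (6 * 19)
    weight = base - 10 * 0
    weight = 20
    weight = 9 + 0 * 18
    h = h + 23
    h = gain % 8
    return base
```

weight = 9

Transformed code:
def build(weight, gain, base):
    h = 28 // h
    print(h)
    base = 9 // weight
    gain = h - base
    base = 22800
    weight = base - 0
    weight = 20
    weight = 9
    h = h + 23
    h = gain % 8
    return base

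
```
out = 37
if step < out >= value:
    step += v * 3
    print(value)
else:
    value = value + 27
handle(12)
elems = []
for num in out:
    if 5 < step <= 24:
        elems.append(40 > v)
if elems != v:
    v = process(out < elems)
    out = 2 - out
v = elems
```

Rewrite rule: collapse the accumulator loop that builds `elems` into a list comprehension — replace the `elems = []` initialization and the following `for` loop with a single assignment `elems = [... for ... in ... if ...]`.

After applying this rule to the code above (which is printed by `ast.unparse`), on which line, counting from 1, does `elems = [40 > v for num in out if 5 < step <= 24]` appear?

Transformed code:
out = 37
if step < out >= value:
    step += v * 3
    print(value)
else:
    value = value + 27
handle(12)
elems = [40 > v for num in out if 5 < step <= 24]
if elems != v:
    v = process(out < elems)
    out = 2 - out
v = elems

8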